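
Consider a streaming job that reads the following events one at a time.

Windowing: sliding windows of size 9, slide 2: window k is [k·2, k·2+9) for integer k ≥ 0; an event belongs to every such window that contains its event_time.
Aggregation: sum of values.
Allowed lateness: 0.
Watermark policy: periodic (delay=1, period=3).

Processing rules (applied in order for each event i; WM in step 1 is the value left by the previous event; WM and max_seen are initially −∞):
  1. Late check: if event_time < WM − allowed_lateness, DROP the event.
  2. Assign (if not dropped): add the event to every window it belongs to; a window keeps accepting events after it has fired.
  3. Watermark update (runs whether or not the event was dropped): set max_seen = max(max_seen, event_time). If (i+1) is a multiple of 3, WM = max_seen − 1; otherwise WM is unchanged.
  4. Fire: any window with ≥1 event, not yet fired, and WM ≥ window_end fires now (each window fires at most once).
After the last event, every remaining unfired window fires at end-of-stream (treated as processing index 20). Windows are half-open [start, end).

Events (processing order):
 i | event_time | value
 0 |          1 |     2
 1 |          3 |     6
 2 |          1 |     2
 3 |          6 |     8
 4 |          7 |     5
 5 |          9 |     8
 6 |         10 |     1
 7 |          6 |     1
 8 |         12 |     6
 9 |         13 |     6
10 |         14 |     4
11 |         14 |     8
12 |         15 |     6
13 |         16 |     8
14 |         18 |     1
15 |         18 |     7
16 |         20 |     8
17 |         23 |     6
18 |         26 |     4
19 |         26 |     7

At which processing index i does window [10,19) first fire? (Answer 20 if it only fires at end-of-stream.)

i=0 t=1 v=2: → [0,9); WM=−∞
i=1 t=3 v=6: → [2,11),[0,9); WM=−∞
i=2 t=1 v=2: → [0,9); WM=2
i=3 t=6 v=8: → [6,15),[4,13),[2,11),[0,9); WM=2
i=4 t=7 v=5: → [6,15),[4,13),[2,11),[0,9); WM=2
i=5 t=9 v=8: → [8,17),[6,15),[4,13),[2,11); WM=8
i=6 t=10 v=1: → [10,19),[8,17),[6,15),[4,13),[2,11); WM=8
i=7 t=6 v=1: DROP (t<8-0); WM=8
i=8 t=12 v=6: → [12,21),[10,19),[8,17),[6,15),[4,13); WM=11; [0,9) fires=23 [2,11) fires=28
i=9 t=13 v=6: → [12,21),[10,19),[8,17),[6,15); WM=11
i=10 t=14 v=4: → [14,23),[12,21),[10,19),[8,17),[6,15); WM=11
i=11 t=14 v=8: → [14,23),[12,21),[10,19),[8,17),[6,15); WM=13; [4,13) fires=28
i=12 t=15 v=6: → [14,23),[12,21),[10,19),[8,17); WM=13
i=13 t=16 v=8: → [16,25),[14,23),[12,21),[10,19),[8,17); WM=13
i=14 t=18 v=1: → [18,27),[16,25),[14,23),[12,21),[10,19); WM=17; [6,15) fires=46 [8,17) fires=47
i=15 t=18 v=7: → [18,27),[16,25),[14,23),[12,21),[10,19); WM=17
i=16 t=20 v=8: → [20,29),[18,27),[16,25),[14,23),[12,21); WM=17
i=17 t=23 v=6: → [22,31),[20,29),[18,27),[16,25); WM=22; [10,19) fires=47 [12,21) fires=54
i=18 t=26 v=4: → [26,35),[24,33),[22,31),[20,29),[18,27); WM=22
i=19 t=26 v=7: → [26,35),[24,33),[22,31),[20,29),[18,27); WM=22

17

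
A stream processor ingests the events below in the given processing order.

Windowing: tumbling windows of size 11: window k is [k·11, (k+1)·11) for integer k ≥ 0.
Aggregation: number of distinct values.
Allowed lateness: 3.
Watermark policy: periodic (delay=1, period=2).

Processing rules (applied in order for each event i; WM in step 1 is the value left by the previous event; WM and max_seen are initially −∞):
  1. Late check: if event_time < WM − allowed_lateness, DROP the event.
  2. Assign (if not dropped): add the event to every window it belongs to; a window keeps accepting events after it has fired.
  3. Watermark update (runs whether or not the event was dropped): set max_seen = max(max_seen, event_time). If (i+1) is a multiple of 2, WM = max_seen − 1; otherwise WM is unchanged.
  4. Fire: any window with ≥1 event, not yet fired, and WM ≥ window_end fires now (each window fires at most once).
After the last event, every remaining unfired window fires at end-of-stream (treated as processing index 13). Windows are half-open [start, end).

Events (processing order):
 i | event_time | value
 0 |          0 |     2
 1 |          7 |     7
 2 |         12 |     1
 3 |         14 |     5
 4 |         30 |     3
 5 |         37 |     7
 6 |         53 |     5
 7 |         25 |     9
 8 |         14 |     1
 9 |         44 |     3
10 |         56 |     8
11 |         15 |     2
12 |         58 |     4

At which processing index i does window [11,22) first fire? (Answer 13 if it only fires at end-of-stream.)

5

i=0 t=0 v=2: → [0,11); WM=−∞
i=1 t=7 v=7: → [0,11); WM=6
i=2 t=12 v=1: → [11,22); WM=6
i=3 t=14 v=5: → [11,22); WM=13; [0,11) fires=2
i=4 t=30 v=3: → [22,33); WM=13
i=5 t=37 v=7: → [33,44); WM=36; [11,22) fires=2 [22,33) fires=1
i=6 t=53 v=5: → [44,55); WM=36
i=7 t=25 v=9: DROP (t<36-3); WM=52; [33,44) fires=1
i=8 t=14 v=1: DROP (t<52-3); WM=52
i=9 t=44 v=3: DROP (t<52-3); WM=52
i=10 t=56 v=8: → [55,66); WM=52
i=11 t=15 v=2: DROP (t<52-3); WM=55; [44,55) fires=1
i=12 t=58 v=4: → [55,66); WM=55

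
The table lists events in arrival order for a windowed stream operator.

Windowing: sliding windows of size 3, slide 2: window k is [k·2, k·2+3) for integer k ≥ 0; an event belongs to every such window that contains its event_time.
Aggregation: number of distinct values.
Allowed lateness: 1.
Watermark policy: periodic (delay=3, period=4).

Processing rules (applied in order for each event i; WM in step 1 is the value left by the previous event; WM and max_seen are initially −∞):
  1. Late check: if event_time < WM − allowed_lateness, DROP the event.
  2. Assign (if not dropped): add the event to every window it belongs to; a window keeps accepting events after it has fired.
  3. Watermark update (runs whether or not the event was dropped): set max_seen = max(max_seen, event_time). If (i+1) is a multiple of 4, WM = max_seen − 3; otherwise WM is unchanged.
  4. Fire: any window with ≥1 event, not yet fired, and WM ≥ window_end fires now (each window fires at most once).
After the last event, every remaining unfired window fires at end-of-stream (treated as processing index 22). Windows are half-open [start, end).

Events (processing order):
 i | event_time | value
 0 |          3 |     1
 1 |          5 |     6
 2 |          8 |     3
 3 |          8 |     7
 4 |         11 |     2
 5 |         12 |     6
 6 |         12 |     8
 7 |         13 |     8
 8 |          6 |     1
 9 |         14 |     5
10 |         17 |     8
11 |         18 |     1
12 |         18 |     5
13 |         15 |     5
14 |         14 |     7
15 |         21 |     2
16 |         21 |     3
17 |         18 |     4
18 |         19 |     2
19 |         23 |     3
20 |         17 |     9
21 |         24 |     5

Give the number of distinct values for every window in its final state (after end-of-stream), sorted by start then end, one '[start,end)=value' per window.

i=0 t=3 v=1: → [2,5); WM=−∞
i=1 t=5 v=6: → [4,7); WM=−∞
i=2 t=8 v=3: → [8,11),[6,9); WM=−∞
i=3 t=8 v=7: → [8,11),[6,9); WM=5; [2,5) fires=1
i=4 t=11 v=2: → [10,13); WM=5
i=5 t=12 v=6: → [12,15),[10,13); WM=5
i=6 t=12 v=8: → [12,15),[10,13); WM=5
i=7 t=13 v=8: → [12,15); WM=10; [4,7) fires=1 [6,9) fires=2
i=8 t=6 v=1: DROP (t<10-1); WM=10
i=9 t=14 v=5: → [14,17),[12,15); WM=10
i=10 t=17 v=8: → [16,19); WM=10
i=11 t=18 v=1: → [18,21),[16,19); WM=15; [8,11) fires=2 [10,13) fires=3 [12,15) fires=3
i=12 t=18 v=5: → [18,21),[16,19); WM=15
i=13 t=15 v=5: → [14,17); WM=15
i=14 t=14 v=7: → [14,17),[12,15); WM=15
i=15 t=21 v=2: → [20,23); WM=18; [14,17) fires=2
i=16 t=21 v=3: → [20,23); WM=18
i=17 t=18 v=4: → [18,21),[16,19); WM=18
i=18 t=19 v=2: → [18,21); WM=18
i=19 t=23 v=3: → [22,25); WM=20; [16,19) fires=4
i=20 t=17 v=9: DROP (t<20-1); WM=20
i=21 t=24 v=5: → [24,27),[22,25); WM=20

[2,5)=1 [4,7)=1 [6,9)=2 [8,11)=2 [10,13)=3 [12,15)=4 [14,17)=2 [16,19)=4 [18,21)=4 [20,23)=2 [22,25)=2 [24,27)=1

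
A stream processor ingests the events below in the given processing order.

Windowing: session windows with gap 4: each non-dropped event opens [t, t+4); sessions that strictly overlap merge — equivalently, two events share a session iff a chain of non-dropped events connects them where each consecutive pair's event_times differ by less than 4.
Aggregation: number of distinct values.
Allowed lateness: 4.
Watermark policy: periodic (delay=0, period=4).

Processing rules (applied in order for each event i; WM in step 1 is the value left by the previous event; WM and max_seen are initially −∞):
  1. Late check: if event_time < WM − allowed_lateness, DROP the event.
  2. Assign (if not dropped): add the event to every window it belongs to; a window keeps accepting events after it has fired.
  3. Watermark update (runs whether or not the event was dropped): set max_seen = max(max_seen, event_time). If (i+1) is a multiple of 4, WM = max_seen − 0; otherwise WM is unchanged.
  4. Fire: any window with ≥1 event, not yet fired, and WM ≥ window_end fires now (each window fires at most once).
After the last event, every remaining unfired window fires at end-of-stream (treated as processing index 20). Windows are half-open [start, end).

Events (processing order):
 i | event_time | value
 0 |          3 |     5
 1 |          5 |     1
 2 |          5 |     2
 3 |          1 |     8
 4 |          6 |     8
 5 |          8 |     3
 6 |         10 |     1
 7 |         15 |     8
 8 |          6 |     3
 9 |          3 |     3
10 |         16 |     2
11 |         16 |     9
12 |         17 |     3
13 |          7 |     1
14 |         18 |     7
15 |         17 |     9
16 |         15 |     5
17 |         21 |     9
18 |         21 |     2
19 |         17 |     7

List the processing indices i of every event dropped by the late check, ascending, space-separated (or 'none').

8 9 13

i=0 t=3 v=5: → [3,7); WM=−∞
i=1 t=5 v=1: → [3,9); WM=−∞
i=2 t=5 v=2: → [3,9); WM=−∞
i=3 t=1 v=8: → [1,9); WM=5
i=4 t=6 v=8: → [1,10); WM=5
i=5 t=8 v=3: → [1,12); WM=5
i=6 t=10 v=1: → [1,14); WM=5
i=7 t=15 v=8: → [15,19); WM=15
i=8 t=6 v=3: DROP (t<15-4); WM=15
i=9 t=3 v=3: DROP (t<15-4); WM=15
i=10 t=16 v=2: → [15,20); WM=15
i=11 t=16 v=9: → [15,20); WM=16
i=12 t=17 v=3: → [15,21); WM=16
i=13 t=7 v=1: DROP (t<16-4); WM=16
i=14 t=18 v=7: → [15,22); WM=16
i=15 t=17 v=9: → [15,22); WM=18
i=16 t=15 v=5: → [15,22); WM=18
i=17 t=21 v=9: → [15,25); WM=18
i=18 t=21 v=2: → [15,25); WM=18
i=19 t=17 v=7: → [15,25); WM=21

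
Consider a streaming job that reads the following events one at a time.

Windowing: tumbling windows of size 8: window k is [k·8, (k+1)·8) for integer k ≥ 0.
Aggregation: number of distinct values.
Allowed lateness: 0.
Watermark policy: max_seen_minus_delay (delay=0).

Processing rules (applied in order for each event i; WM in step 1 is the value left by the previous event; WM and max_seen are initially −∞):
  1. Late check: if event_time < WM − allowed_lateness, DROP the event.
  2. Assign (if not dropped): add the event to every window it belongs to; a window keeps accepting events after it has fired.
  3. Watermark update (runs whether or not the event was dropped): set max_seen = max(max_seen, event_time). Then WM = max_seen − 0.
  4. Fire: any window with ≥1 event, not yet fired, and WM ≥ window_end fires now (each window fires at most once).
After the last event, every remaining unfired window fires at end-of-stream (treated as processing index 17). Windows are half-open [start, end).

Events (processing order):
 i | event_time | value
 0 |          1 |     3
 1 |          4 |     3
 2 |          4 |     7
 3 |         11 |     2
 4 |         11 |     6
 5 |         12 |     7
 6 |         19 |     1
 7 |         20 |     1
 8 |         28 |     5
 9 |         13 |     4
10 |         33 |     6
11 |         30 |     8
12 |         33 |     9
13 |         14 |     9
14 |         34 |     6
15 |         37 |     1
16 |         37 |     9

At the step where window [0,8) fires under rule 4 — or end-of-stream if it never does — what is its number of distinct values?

2

i=0 t=1 v=3: → [0,8); WM=1
i=1 t=4 v=3: → [0,8); WM=4
i=2 t=4 v=7: → [0,8); WM=4
i=3 t=11 v=2: → [8,16); WM=11; [0,8) fires=2
i=4 t=11 v=6: → [8,16); WM=11
i=5 t=12 v=7: → [8,16); WM=12
i=6 t=19 v=1: → [16,24); WM=19; [8,16) fires=3
i=7 t=20 v=1: → [16,24); WM=20
i=8 t=28 v=5: → [24,32); WM=28; [16,24) fires=1
i=9 t=13 v=4: DROP (t<28-0); WM=28
i=10 t=33 v=6: → [32,40); WM=33; [24,32) fires=1
i=11 t=30 v=8: DROP (t<33-0); WM=33
i=12 t=33 v=9: → [32,40); WM=33
i=13 t=14 v=9: DROP (t<33-0); WM=33
i=14 t=34 v=6: → [32,40); WM=34
i=15 t=37 v=1: → [32,40); WM=37
i=16 t=37 v=9: → [32,40); WM=37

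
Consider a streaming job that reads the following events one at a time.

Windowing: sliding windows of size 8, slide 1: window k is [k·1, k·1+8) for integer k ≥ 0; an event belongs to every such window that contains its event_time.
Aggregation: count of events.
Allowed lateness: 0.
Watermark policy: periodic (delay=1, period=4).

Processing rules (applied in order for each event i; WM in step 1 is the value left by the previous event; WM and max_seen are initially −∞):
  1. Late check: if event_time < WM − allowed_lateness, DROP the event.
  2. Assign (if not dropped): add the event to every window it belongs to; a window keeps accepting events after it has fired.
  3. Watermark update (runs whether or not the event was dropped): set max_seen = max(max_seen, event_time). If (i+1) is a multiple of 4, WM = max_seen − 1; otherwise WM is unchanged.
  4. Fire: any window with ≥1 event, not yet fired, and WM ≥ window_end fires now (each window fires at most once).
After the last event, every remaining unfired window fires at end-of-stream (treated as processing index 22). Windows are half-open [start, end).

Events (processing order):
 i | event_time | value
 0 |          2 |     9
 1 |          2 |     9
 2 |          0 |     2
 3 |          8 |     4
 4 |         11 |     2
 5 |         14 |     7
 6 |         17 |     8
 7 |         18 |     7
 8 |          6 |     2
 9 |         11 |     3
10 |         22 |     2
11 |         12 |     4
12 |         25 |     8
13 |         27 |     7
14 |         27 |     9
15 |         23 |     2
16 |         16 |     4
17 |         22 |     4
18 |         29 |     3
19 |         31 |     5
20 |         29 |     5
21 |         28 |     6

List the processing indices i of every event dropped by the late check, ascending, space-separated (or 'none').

8 9 11 16 17 20 21

i=0 t=2 v=9: → [2,10),[1,9),[0,8); WM=−∞
i=1 t=2 v=9: → [2,10),[1,9),[0,8); WM=−∞
i=2 t=0 v=2: → [0,8); WM=−∞
i=3 t=8 v=4: → [8,16),[7,15),[6,14),[5,13),[4,12),[3,11),[2,10),[1,9); WM=7
i=4 t=11 v=2: → [11,19),[10,18),[9,17),[8,16),[7,15),[6,14),[5,13),[4,12); WM=7
i=5 t=14 v=7: → [14,22),[13,21),[12,20),[11,19),[10,18),[9,17),[8,16),[7,15); WM=7
i=6 t=17 v=8: → [17,25),[16,24),[15,23),[14,22),[13,21),[12,20),[11,19),[10,18); WM=7
i=7 t=18 v=7: → [18,26),[17,25),[16,24),[15,23),[14,22),[13,21),[12,20),[11,19); WM=17; [0,8) fires=3 [1,9) fires=3 [2,10) fires=3 [3,11) fires=1 [4,12) fires=2 [5,13) fires=2 [6,14) fires=2 [7,15) fires=3 [8,16) fires=3 [9,17) fires=2
i=8 t=6 v=2: DROP (t<17-0); WM=17
i=9 t=11 v=3: DROP (t<17-0); WM=17
i=10 t=22 v=2: → [22,30),[21,29),[20,28),[19,27),[18,26),[17,25),[16,24),[15,23); WM=17
i=11 t=12 v=4: DROP (t<17-0); WM=21; [10,18) fires=3 [11,19) fires=4 [12,20) fires=3 [13,21) fires=3
i=12 t=25 v=8: → [25,33),[24,32),[23,31),[22,30),[21,29),[20,28),[19,27),[18,26); WM=21
i=13 t=27 v=7: → [27,35),[26,34),[25,33),[24,32),[23,31),[22,30),[21,29),[20,28); WM=21
i=14 t=27 v=9: → [27,35),[26,34),[25,33),[24,32),[23,31),[22,30),[21,29),[20,28); WM=21
i=15 t=23 v=2: → [23,31),[22,30),[21,29),[20,28),[19,27),[18,26),[17,25),[16,24); WM=26; [14,22) fires=3 [15,23) fires=3 [16,24) fires=4 [17,25) fires=4 [18,26) fires=4
i=16 t=16 v=4: DROP (t<26-0); WM=26
i=17 t=22 v=4: DROP (t<26-0); WM=26
i=18 t=29 v=3: → [29,37),[28,36),[27,35),[26,34),[25,33),[24,32),[23,31),[22,30); WM=26
i=19 t=31 v=5: → [31,39),[30,38),[29,37),[28,36),[27,35),[26,34),[25,33),[24,32); WM=30; [19,27) fires=3 [20,28) fires=5 [21,29) fires=5 [22,30) fires=6
i=20 t=29 v=5: DROP (t<30-0); WM=30
i=21 t=28 v=6: DROP (t<30-0); WM=30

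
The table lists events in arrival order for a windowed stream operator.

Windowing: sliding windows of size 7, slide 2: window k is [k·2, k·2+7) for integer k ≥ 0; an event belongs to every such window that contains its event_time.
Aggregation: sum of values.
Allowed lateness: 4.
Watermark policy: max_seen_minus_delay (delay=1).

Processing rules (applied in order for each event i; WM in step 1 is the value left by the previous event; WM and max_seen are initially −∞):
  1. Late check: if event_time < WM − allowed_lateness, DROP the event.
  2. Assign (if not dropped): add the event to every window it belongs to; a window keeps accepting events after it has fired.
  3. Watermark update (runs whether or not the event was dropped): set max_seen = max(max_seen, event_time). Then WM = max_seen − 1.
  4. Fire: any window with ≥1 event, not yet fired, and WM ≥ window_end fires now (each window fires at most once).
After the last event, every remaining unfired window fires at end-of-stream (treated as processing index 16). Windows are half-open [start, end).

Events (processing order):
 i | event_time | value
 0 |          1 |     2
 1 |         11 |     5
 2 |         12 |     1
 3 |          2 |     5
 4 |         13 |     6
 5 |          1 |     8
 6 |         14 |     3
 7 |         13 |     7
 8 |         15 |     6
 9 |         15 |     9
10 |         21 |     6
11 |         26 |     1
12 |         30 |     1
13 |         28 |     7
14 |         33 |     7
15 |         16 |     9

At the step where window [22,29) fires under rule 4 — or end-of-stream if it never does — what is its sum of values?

1

i=0 t=1 v=2: → [0,7); WM=0
i=1 t=11 v=5: → [10,17),[8,15),[6,13); WM=10; [0,7) fires=2
i=2 t=12 v=1: → [12,19),[10,17),[8,15),[6,13); WM=11
i=3 t=2 v=5: DROP (t<11-4); WM=11
i=4 t=13 v=6: → [12,19),[10,17),[8,15); WM=12
i=5 t=1 v=8: DROP (t<12-4); WM=12
i=6 t=14 v=3: → [14,21),[12,19),[10,17),[8,15); WM=13; [6,13) fires=6
i=7 t=13 v=7: → [12,19),[10,17),[8,15); WM=13
i=8 t=15 v=6: → [14,21),[12,19),[10,17); WM=14
i=9 t=15 v=9: → [14,21),[12,19),[10,17); WM=14
i=10 t=21 v=6: → [20,27),[18,25),[16,23); WM=20; [8,15) fires=22 [10,17) fires=37 [12,19) fires=32
i=11 t=26 v=1: → [26,33),[24,31),[22,29),[20,27); WM=25; [14,21) fires=18 [16,23) fires=6 [18,25) fires=6
i=12 t=30 v=1: → [30,37),[28,35),[26,33),[24,31); WM=29; [20,27) fires=7 [22,29) fires=1
i=13 t=28 v=7: → [28,35),[26,33),[24,31),[22,29); WM=29
i=14 t=33 v=7: → [32,39),[30,37),[28,35); WM=32; [24,31) fires=9
i=15 t=16 v=9: DROP (t<32-4); WM=32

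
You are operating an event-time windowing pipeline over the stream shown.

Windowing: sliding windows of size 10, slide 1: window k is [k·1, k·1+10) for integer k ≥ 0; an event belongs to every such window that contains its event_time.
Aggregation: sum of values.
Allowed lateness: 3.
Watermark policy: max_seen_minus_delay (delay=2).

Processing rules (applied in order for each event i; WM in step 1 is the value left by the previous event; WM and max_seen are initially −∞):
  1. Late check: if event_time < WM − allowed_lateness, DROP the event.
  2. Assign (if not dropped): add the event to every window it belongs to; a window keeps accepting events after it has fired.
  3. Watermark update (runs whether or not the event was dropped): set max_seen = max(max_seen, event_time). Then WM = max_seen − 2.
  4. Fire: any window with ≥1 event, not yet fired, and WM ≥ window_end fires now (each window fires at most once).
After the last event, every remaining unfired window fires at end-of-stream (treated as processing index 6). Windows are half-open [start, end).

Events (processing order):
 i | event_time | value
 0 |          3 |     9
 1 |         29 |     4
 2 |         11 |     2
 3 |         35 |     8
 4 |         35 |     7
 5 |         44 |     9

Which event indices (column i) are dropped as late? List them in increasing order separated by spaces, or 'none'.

2

i=0 t=3 v=9: → [3,13),[2,12),[1,11),[0,10); WM=1
i=1 t=29 v=4: → [29,39),[28,38),[27,37),[26,36),[25,35),[24,34),[23,33),[22,32),[21,31),[20,30); WM=27; [0,10) fires=9 [1,11) fires=9 [2,12) fires=9 [3,13) fires=9
i=2 t=11 v=2: DROP (t<27-3); WM=27
i=3 t=35 v=8: → [35,45),[34,44),[33,43),[32,42),[31,41),[30,40),[29,39),[28,38),[27,37),[26,36); WM=33; [20,30) fires=4 [21,31) fires=4 [22,32) fires=4 [23,33) fires=4
i=4 t=35 v=7: → [35,45),[34,44),[33,43),[32,42),[31,41),[30,40),[29,39),[28,38),[27,37),[26,36); WM=33
i=5 t=44 v=9: → [44,54),[43,53),[42,52),[41,51),[40,50),[39,49),[38,48),[37,47),[36,46),[35,45); WM=42; [24,34) fires=4 [25,35) fires=4 [26,36) fires=19 [27,37) fires=19 [28,38) fires=19 [29,39) fires=19 [30,40) fires=15 [31,41) fires=15 [32,42) fires=15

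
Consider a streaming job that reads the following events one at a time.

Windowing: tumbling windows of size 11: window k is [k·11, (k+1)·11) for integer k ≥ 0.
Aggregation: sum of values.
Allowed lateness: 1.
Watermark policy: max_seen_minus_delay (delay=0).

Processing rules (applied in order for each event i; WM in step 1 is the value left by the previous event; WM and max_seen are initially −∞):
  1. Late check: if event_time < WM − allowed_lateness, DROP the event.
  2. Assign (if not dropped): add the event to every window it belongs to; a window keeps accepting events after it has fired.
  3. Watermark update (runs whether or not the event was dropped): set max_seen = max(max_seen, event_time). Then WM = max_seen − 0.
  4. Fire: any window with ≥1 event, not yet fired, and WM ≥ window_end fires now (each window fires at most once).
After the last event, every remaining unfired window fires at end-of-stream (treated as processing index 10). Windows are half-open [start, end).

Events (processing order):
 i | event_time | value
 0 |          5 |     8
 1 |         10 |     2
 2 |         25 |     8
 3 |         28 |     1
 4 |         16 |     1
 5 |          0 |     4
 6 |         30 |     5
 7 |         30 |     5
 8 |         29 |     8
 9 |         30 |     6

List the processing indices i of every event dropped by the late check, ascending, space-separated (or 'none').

4 5

i=0 t=5 v=8: → [0,11); WM=5
i=1 t=10 v=2: → [0,11); WM=10
i=2 t=25 v=8: → [22,33); WM=25; [0,11) fires=10
i=3 t=28 v=1: → [22,33); WM=28
i=4 t=16 v=1: DROP (t<28-1); WM=28
i=5 t=0 v=4: DROP (t<28-1); WM=28
i=6 t=30 v=5: → [22,33); WM=30
i=7 t=30 v=5: → [22,33); WM=30
i=8 t=29 v=8: → [22,33); WM=30
i=9 t=30 v=6: → [22,33); WM=30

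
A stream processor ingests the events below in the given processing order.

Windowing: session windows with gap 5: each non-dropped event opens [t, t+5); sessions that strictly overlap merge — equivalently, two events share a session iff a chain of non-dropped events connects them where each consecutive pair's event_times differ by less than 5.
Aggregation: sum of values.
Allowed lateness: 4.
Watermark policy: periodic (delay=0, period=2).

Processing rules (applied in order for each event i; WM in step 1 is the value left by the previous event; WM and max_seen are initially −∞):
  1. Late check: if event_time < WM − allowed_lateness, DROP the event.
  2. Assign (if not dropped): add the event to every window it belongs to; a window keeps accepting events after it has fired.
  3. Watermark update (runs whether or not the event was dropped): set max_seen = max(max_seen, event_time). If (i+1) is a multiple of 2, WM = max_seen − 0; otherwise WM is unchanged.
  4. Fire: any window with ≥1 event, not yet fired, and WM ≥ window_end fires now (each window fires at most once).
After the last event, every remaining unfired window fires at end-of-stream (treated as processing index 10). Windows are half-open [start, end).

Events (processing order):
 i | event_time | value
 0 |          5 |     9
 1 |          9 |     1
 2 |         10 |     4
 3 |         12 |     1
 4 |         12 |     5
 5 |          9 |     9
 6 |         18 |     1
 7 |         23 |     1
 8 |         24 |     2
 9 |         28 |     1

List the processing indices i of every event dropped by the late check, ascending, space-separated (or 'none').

i=0 t=5 v=9: → [5,10); WM=−∞
i=1 t=9 v=1: → [5,14); WM=9
i=2 t=10 v=4: → [5,15); WM=9
i=3 t=12 v=1: → [5,17); WM=12
i=4 t=12 v=5: → [5,17); WM=12
i=5 t=9 v=9: → [5,17); WM=12
i=6 t=18 v=1: → [18,23); WM=12
i=7 t=23 v=1: → [23,28); WM=23
i=8 t=24 v=2: → [23,29); WM=23
i=9 t=28 v=1: → [23,33); WM=28

none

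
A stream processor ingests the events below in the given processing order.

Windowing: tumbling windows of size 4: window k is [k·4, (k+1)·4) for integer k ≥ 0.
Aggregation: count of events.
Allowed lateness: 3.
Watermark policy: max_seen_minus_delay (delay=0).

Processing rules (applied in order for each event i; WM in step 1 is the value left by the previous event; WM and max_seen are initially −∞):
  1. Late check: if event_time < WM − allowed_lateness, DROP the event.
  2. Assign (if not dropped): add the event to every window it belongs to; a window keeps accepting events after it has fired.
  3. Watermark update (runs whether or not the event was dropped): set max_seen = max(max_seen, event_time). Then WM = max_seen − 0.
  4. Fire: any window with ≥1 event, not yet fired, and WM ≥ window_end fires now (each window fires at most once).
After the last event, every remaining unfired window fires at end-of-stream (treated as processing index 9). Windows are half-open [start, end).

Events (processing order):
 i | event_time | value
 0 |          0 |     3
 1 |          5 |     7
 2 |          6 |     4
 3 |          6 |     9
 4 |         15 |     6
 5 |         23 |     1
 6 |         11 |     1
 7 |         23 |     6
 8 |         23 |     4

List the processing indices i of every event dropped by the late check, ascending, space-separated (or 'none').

6

i=0 t=0 v=3: → [0,4); WM=0
i=1 t=5 v=7: → [4,8); WM=5; [0,4) fires=1
i=2 t=6 v=4: → [4,8); WM=6
i=3 t=6 v=9: → [4,8); WM=6
i=4 t=15 v=6: → [12,16); WM=15; [4,8) fires=3
i=5 t=23 v=1: → [20,24); WM=23; [12,16) fires=1
i=6 t=11 v=1: DROP (t<23-3); WM=23
i=7 t=23 v=6: → [20,24); WM=23
i=8 t=23 v=4: → [20,24); WM=23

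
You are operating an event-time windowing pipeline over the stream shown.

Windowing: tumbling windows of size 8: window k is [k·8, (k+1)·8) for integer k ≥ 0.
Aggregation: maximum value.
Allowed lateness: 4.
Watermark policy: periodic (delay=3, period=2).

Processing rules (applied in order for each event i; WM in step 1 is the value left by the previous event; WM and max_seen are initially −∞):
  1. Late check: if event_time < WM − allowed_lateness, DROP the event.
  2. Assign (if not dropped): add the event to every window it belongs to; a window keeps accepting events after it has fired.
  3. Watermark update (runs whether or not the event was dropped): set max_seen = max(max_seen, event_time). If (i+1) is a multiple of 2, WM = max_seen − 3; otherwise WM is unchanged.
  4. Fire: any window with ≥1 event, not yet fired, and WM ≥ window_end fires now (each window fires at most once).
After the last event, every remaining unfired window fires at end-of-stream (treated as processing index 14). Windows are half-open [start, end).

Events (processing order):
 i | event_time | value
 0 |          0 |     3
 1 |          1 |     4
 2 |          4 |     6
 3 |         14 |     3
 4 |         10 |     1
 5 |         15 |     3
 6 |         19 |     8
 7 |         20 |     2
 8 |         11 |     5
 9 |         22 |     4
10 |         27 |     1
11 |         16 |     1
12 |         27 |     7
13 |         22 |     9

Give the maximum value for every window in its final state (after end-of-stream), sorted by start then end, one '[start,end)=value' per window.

i=0 t=0 v=3: → [0,8); WM=−∞
i=1 t=1 v=4: → [0,8); WM=-2
i=2 t=4 v=6: → [0,8); WM=-2
i=3 t=14 v=3: → [8,16); WM=11; [0,8) fires=6
i=4 t=10 v=1: → [8,16); WM=11
i=5 t=15 v=3: → [8,16); WM=12
i=6 t=19 v=8: → [16,24); WM=12
i=7 t=20 v=2: → [16,24); WM=17; [8,16) fires=3
i=8 t=11 v=5: DROP (t<17-4); WM=17
i=9 t=22 v=4: → [16,24); WM=19
i=10 t=27 v=1: → [24,32); WM=19
i=11 t=16 v=1: → [16,24); WM=24; [16,24) fires=8
i=12 t=27 v=7: → [24,32); WM=24
i=13 t=22 v=9: → [16,24); WM=24

[0,8)=6 [8,16)=3 [16,24)=9 [24,32)=7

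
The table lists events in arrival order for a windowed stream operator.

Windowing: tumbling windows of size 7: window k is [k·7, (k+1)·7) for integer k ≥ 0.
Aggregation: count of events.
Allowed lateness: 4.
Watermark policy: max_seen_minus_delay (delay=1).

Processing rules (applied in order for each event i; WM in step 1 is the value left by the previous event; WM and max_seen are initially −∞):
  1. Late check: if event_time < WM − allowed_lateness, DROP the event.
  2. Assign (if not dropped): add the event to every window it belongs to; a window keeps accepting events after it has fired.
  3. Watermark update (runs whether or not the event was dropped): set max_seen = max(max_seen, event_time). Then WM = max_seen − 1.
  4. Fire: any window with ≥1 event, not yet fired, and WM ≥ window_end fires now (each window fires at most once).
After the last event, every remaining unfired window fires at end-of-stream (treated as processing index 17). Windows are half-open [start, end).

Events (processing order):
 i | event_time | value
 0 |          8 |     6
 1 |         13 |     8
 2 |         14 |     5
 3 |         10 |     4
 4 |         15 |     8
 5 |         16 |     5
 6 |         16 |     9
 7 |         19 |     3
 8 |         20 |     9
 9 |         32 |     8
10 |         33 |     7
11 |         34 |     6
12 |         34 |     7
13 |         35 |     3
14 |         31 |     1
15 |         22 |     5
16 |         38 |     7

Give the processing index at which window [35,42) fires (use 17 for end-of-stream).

17

i=0 t=8 v=6: → [7,14); WM=7
i=1 t=13 v=8: → [7,14); WM=12
i=2 t=14 v=5: → [14,21); WM=13
i=3 t=10 v=4: → [7,14); WM=13
i=4 t=15 v=8: → [14,21); WM=14; [7,14) fires=3
i=5 t=16 v=5: → [14,21); WM=15
i=6 t=16 v=9: → [14,21); WM=15
i=7 t=19 v=3: → [14,21); WM=18
i=8 t=20 v=9: → [14,21); WM=19
i=9 t=32 v=8: → [28,35); WM=31; [14,21) fires=6
i=10 t=33 v=7: → [28,35); WM=32
i=11 t=34 v=6: → [28,35); WM=33
i=12 t=34 v=7: → [28,35); WM=33
i=13 t=35 v=3: → [35,42); WM=34
i=14 t=31 v=1: → [28,35); WM=34
i=15 t=22 v=5: DROP (t<34-4); WM=34
i=16 t=38 v=7: → [35,42); WM=37; [28,35) fires=5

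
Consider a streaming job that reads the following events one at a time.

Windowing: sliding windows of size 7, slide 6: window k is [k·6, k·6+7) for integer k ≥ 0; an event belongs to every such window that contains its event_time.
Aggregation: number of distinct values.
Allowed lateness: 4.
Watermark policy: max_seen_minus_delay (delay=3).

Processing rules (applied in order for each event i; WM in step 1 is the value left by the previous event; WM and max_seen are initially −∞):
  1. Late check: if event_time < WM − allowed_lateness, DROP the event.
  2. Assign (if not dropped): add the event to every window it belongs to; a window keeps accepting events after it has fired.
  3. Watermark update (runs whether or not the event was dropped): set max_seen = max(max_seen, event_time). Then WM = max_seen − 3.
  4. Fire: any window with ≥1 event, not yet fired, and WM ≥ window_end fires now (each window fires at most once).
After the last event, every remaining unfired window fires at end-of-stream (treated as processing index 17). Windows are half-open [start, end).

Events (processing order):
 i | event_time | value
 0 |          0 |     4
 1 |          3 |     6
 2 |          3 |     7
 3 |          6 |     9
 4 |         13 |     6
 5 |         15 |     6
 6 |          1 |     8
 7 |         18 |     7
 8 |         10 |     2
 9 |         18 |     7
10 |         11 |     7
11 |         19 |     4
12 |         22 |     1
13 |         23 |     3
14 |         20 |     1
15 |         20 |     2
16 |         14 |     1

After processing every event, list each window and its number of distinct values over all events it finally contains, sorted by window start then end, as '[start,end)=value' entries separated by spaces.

[0,7)=4 [6,13)=2 [12,19)=2 [18,25)=5

i=0 t=0 v=4: → [0,7); WM=-3
i=1 t=3 v=6: → [0,7); WM=0
i=2 t=3 v=7: → [0,7); WM=0
i=3 t=6 v=9: → [6,13),[0,7); WM=3
i=4 t=13 v=6: → [12,19); WM=10; [0,7) fires=4
i=5 t=15 v=6: → [12,19); WM=12
i=6 t=1 v=8: DROP (t<12-4); WM=12
i=7 t=18 v=7: → [18,25),[12,19); WM=15; [6,13) fires=1
i=8 t=10 v=2: DROP (t<15-4); WM=15
i=9 t=18 v=7: → [18,25),[12,19); WM=15
i=10 t=11 v=7: → [6,13); WM=15
i=11 t=19 v=4: → [18,25); WM=16
i=12 t=22 v=1: → [18,25); WM=19; [12,19) fires=2
i=13 t=23 v=3: → [18,25); WM=20
i=14 t=20 v=1: → [18,25); WM=20
i=15 t=20 v=2: → [18,25); WM=20
i=16 t=14 v=1: DROP (t<20-4); WM=20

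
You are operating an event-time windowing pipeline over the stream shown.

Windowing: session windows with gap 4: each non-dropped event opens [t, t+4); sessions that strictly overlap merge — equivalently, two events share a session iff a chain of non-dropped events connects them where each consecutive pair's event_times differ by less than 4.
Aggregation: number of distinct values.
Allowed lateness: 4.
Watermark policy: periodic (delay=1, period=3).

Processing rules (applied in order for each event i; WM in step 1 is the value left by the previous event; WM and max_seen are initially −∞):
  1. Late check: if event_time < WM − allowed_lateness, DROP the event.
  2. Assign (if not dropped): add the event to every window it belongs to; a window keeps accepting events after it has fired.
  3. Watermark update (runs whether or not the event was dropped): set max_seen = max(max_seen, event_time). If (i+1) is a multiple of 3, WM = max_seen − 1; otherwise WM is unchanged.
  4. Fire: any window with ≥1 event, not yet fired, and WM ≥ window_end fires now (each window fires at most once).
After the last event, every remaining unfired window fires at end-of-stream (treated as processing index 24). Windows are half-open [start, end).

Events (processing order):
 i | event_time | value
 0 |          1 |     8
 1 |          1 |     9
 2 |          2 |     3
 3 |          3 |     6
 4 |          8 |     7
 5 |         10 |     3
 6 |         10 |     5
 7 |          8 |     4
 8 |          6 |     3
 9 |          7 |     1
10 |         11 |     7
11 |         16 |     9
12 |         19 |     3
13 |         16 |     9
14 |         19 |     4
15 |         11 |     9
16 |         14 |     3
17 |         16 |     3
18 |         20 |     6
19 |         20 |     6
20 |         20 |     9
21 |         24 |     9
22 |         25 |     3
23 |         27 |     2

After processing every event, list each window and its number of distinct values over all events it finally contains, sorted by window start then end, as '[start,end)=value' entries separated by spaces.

[1,24)=8 [24,31)=3

i=0 t=1 v=8: → [1,5); WM=−∞
i=1 t=1 v=9: → [1,5); WM=−∞
i=2 t=2 v=3: → [1,6); WM=1
i=3 t=3 v=6: → [1,7); WM=1
i=4 t=8 v=7: → [8,12); WM=1
i=5 t=10 v=3: → [8,14); WM=9
i=6 t=10 v=5: → [8,14); WM=9
i=7 t=8 v=4: → [8,14); WM=9
i=8 t=6 v=3: → [1,14); WM=9
i=9 t=7 v=1: → [1,14); WM=9
i=10 t=11 v=7: → [1,15); WM=9
i=11 t=16 v=9: → [16,20); WM=15
i=12 t=19 v=3: → [16,23); WM=15
i=13 t=16 v=9: → [16,23); WM=15
i=14 t=19 v=4: → [16,23); WM=18
i=15 t=11 v=9: DROP (t<18-4); WM=18
i=16 t=14 v=3: → [1,23); WM=18
i=17 t=16 v=3: → [1,23); WM=18
i=18 t=20 v=6: → [1,24); WM=18
i=19 t=20 v=6: → [1,24); WM=18
i=20 t=20 v=9: → [1,24); WM=19
i=21 t=24 v=9: → [24,28); WM=19
i=22 t=25 v=3: → [24,29); WM=19
i=23 t=27 v=2: → [24,31); WM=26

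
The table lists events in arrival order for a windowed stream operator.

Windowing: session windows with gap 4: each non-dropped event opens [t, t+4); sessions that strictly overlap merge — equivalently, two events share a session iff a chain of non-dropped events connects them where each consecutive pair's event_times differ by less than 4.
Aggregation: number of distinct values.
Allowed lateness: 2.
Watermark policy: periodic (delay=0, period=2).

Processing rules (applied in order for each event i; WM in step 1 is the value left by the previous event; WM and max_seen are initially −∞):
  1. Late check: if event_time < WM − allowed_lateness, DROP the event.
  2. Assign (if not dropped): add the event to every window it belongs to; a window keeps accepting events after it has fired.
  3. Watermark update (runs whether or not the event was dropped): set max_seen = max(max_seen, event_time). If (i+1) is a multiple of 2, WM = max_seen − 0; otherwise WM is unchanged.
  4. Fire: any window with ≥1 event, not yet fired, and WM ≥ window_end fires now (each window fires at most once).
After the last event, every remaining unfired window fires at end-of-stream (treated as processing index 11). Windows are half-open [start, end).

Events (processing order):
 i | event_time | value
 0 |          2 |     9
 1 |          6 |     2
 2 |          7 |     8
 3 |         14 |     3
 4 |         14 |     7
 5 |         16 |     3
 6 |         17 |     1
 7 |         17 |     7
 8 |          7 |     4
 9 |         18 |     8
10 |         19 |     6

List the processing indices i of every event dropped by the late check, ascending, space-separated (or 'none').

i=0 t=2 v=9: → [2,6); WM=−∞
i=1 t=6 v=2: → [6,10); WM=6
i=2 t=7 v=8: → [6,11); WM=6
i=3 t=14 v=3: → [14,18); WM=14
i=4 t=14 v=7: → [14,18); WM=14
i=5 t=16 v=3: → [14,20); WM=16
i=6 t=17 v=1: → [14,21); WM=16
i=7 t=17 v=7: → [14,21); WM=17
i=8 t=7 v=4: DROP (t<17-2); WM=17
i=9 t=18 v=8: → [14,22); WM=18
i=10 t=19 v=6: → [14,23); WM=18

8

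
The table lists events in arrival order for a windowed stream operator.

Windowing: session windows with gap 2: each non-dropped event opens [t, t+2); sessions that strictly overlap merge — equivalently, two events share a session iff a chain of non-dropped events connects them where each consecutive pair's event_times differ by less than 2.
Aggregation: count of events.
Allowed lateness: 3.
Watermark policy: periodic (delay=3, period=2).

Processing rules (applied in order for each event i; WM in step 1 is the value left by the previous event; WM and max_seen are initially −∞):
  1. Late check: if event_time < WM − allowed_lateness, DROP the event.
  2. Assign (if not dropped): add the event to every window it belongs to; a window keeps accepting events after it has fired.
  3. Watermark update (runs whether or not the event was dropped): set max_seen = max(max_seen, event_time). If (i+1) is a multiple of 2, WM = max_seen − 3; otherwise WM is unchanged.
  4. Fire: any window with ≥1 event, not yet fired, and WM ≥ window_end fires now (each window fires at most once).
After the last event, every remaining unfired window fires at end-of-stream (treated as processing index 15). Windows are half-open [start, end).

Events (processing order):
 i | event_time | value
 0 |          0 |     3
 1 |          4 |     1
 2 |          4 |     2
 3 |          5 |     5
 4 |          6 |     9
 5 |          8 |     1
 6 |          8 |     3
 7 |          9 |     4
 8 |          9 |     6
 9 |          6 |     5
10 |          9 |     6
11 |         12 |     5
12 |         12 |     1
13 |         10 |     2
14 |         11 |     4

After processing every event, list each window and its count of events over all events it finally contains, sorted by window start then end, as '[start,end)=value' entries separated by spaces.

i=0 t=0 v=3: → [0,2); WM=−∞
i=1 t=4 v=1: → [4,6); WM=1
i=2 t=4 v=2: → [4,6); WM=1
i=3 t=5 v=5: → [4,7); WM=2
i=4 t=6 v=9: → [4,8); WM=2
i=5 t=8 v=1: → [8,10); WM=5
i=6 t=8 v=3: → [8,10); WM=5
i=7 t=9 v=4: → [8,11); WM=6
i=8 t=9 v=6: → [8,11); WM=6
i=9 t=6 v=5: → [4,8); WM=6
i=10 t=9 v=6: → [8,11); WM=6
i=11 t=12 v=5: → [12,14); WM=9
i=12 t=12 v=1: → [12,14); WM=9
i=13 t=10 v=2: → [8,12); WM=9
i=14 t=11 v=4: → [8,14); WM=9

[0,2)=1 [4,8)=5 [8,14)=9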